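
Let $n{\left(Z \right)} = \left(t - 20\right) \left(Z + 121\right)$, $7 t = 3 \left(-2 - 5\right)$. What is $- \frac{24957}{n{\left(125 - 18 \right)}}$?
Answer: $\frac{8319}{1748} \approx 4.7592$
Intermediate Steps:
$t = -3$ ($t = \frac{3 \left(-2 - 5\right)}{7} = \frac{3 \left(-7\right)}{7} = \frac{1}{7} \left(-21\right) = -3$)
$n{\left(Z \right)} = -2783 - 23 Z$ ($n{\left(Z \right)} = \left(-3 - 20\right) \left(Z + 121\right) = - 23 \left(121 + Z\right) = -2783 - 23 Z$)
$- \frac{24957}{n{\left(125 - 18 \right)}} = - \frac{24957}{-2783 - 23 \left(125 - 18\right)} = - \frac{24957}{-2783 - 2461} = - \frac{24957}{-5244} = \left(-24957\right) \left(- \frac{1}{5244}\right) = \frac{8319}{1748}$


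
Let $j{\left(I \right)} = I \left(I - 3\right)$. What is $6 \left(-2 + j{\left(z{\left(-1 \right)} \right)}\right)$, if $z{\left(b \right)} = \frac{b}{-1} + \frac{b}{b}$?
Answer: $-24$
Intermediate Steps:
$z{\left(b \right)} = 1 - b$ ($z{\left(b \right)} = b \left(-1\right) + 1 = - b + 1 = 1 - b$)
$j{\left(I \right)} = I \left(-3 + I\right)$
$6 \left(-2 + j{\left(z{\left(-1 \right)} \right)}\right) = 6 \left(-2 + \left(1 - -1\right) \left(-3 + \left(1 - -1\right)\right)\right) = 6 \left(-2 + \left(1 + 1\right) \left(-3 + \left(1 + 1\right)\right)\right) = 6 \left(-2 + 2 \left(-3 + 2\right)\right) = 6 \left(-2 + 2 \left(-1\right)\right) = 6 \left(-2 - 2\right) = 6 \left(-4\right) = -24$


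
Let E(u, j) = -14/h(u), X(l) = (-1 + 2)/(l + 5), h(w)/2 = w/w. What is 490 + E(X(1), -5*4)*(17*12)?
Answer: -938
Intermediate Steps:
h(w) = 2 (h(w) = 2*(w/w) = 2*1 = 2)
X(l) = 1/(5 + l)
E(u, j) = -7 (E(u, j) = -14/2 = -14*½ = -7)
490 + E(X(1), -5*4)*(17*12) = 490 - 119*12 = 490 - 7*204 = 490 - 1428 = -938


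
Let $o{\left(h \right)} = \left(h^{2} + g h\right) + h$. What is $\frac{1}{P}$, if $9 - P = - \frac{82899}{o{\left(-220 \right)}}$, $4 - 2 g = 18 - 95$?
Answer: $\frac{13090}{145443} \approx 0.090001$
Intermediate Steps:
$g = \frac{81}{2}$ ($g = 2 - \frac{18 - 95}{2} = 2 - - \frac{77}{2} = 2 + \frac{77}{2} = \frac{81}{2} \approx 40.5$)
$o{\left(h \right)} = h^{2} + \frac{83 h}{2}$ ($o{\left(h \right)} = \left(h^{2} + \frac{81 h}{2}\right) + h = h^{2} + \frac{83 h}{2}$)
$P = \frac{145443}{13090}$ ($P = 9 - - \frac{82899}{\frac{1}{2} \left(-220\right) \left(83 + 2 \left(-220\right)\right)} = 9 - - \frac{82899}{\frac{1}{2} \left(-220\right) \left(83 - 440\right)} = 9 - - \frac{82899}{\frac{1}{2} \left(-220\right) \left(-357\right)} = 9 - - \frac{82899}{39270} = 9 - \left(-82899\right) \frac{1}{39270} = 9 - - \frac{27633}{13090} = 9 + \frac{27633}{13090} = \frac{145443}{13090} \approx 11.111$)
$\frac{1}{P} = \frac{1}{\frac{145443}{13090}} = \frac{13090}{145443}$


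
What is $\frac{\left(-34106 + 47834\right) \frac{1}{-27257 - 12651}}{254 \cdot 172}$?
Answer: $- \frac{39}{4953127} \approx -7.8738 \cdot 10^{-6}$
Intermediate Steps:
$\frac{\left(-34106 + 47834\right) \frac{1}{-27257 - 12651}}{254 \cdot 172} = \frac{13728 \frac{1}{-39908}}{43688} = 13728 \left(- \frac{1}{39908}\right) \frac{1}{43688} = \left(- \frac{312}{907}\right) \frac{1}{43688} = - \frac{39}{4953127}$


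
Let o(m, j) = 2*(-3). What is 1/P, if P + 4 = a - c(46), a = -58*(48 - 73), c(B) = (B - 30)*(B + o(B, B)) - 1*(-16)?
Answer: 1/790 ≈ 0.0012658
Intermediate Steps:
o(m, j) = -6
c(B) = 16 + (-30 + B)*(-6 + B) (c(B) = (B - 30)*(B - 6) - 1*(-16) = (-30 + B)*(-6 + B) + 16 = 16 + (-30 + B)*(-6 + B))
a = 1450 (a = -58*(-25) = 1450)
P = 790 (P = -4 + (1450 - (196 + 46² - 36*46)) = -4 + (1450 - (196 + 2116 - 1656)) = -4 + (1450 - 1*656) = -4 + (1450 - 656) = -4 + 794 = 790)
1/P = 1/790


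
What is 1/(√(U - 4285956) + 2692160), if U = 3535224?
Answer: 673040/1811931554083 - I*√187683/3623863108166 ≈ 3.7145e-7 - 1.1955e-10*I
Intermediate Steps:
1/(√(U - 4285956) + 2692160) = 1/(√(3535224 - 4285956) + 2692160) = 1/(√(-750732) + 2692160) = 1/(2*I*√187683 + 2692160) = 1/(2692160 + 2*I*√187683)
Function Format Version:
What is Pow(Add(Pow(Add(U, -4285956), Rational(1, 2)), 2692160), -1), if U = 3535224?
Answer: Add(Rational(673040, 1811931554083), Mul(Rational(-1, 3623863108166), I, Pow(187683, Rational(1, 2)))) ≈ Add(3.7145e-7, Mul(-1.1955e-10, I))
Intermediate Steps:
Pow(Add(Pow(Add(U, -4285956), Rational(1, 2)), 2692160), -1) = Pow(Add(Pow(Add(3535224, -4285956), Rational(1, 2)), 2692160), -1) = Pow(Add(Pow(-750732, Rational(1, 2)), 2692160), -1) = Pow(Add(Mul(2, I, Pow(187683, Rational(1, 2))), 2692160), -1) = Pow(Add(2692160, Mul(2, I, Pow(187683, Rational(1, 2)))), -1)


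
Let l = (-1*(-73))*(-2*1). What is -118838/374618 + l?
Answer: -27406533/187309 ≈ -146.32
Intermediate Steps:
l = -146 (l = 73*(-2) = -146)
-118838/374618 + l = -118838/374618 - 146 = -118838*1/374618 - 146 = -59419/187309 - 146 = -27406533/187309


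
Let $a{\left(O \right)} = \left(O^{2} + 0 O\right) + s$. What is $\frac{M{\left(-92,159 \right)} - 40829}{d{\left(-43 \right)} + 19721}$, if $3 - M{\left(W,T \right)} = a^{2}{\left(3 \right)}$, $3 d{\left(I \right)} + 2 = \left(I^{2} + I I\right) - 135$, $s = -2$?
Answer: $- \frac{40875}{20908} \approx -1.955$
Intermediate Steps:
$a{\left(O \right)} = -2 + O^{2}$ ($a{\left(O \right)} = \left(O^{2} + 0 O\right) - 2 = \left(O^{2} + 0\right) - 2 = O^{2} - 2 = -2 + O^{2}$)
$d{\left(I \right)} = - \frac{137}{3} + \frac{2 I^{2}}{3}$ ($d{\left(I \right)} = - \frac{2}{3} + \frac{\left(I^{2} + I I\right) - 135}{3} = - \frac{2}{3} + \frac{\left(I^{2} + I^{2}\right) - 135}{3} = - \frac{2}{3} + \frac{2 I^{2} - 135}{3} = - \frac{2}{3} + \frac{-135 + 2 I^{2}}{3} = - \frac{2}{3} + \left(-45 + \frac{2 I^{2}}{3}\right) = - \frac{137}{3} + \frac{2 I^{2}}{3}$)
$M{\left(W,T \right)} = -46$ ($M{\left(W,T \right)} = 3 - \left(-2 + 3^{2}\right)^{2} = 3 - \left(-2 + 9\right)^{2} = 3 - 7^{2} = 3 - 49 = -46$)
$\frac{M{\left(-92,159 \right)} - 40829}{d{\left(-43 \right)} + 19721} = \frac{-46 - 40829}{\left(- \frac{137}{3} + \frac{2 \left(-43\right)^{2}}{3}\right) + 19721} = - \frac{40875}{\left(- \frac{137}{3} + \frac{2}{3} \cdot 1849\right) + 19721} = - \frac{40875}{\left(- \frac{137}{3} + \frac{3698}{3}\right) + 19721} = - \frac{40875}{1187 + 19721} = - \frac{40875}{20908}$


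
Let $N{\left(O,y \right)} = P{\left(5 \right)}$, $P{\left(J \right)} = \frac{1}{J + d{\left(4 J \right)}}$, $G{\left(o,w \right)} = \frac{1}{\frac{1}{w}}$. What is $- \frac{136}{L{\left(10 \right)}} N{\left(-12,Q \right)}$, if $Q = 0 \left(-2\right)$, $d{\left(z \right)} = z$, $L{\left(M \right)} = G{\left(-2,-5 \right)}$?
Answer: $\frac{136}{125} \approx 1.088$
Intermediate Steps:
$G{\left(o,w \right)} = w$
$L{\left(M \right)} = -5$
$Q = 0$
$P{\left(J \right)} = \frac{1}{5 J}$ ($P{\left(J \right)} = \frac{1}{J + 4 J} = \frac{1}{5 J}$)
$N{\left(O,y \right)} = \frac{1}{25}$ ($N{\left(O,y \right)} = \frac{1}{5 \cdot 5} = \frac{1}{5} \cdot \frac{1}{5} = \frac{1}{25}$)
$- \frac{136}{L{\left(10 \right)}} N{\left(-12,Q \right)} = - \frac{136}{-5} \cdot \frac{1}{25} = \left(-136\right) \left(- \frac{1}{5}\right) \frac{1}{25} = \frac{136}{5} \cdot \frac{1}{25} = \frac{136}{125}$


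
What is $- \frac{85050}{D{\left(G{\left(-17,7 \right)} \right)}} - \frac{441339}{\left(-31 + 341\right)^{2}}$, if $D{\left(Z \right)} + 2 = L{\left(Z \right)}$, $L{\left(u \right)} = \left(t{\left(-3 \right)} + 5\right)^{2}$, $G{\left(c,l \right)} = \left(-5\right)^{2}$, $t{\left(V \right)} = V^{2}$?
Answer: $- \frac{4129462383}{9321700} \approx -442.99$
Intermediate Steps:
$G{\left(c,l \right)} = 25$
$L{\left(u \right)} = 196$ ($L{\left(u \right)} = \left(\left(-3\right)^{2} + 5\right)^{2} = \left(9 + 5\right)^{2} = 14^{2} = 196$)
$D{\left(Z \right)} = 194$ ($D{\left(Z \right)} = -2 + 196 = 194$)
$- \frac{85050}{D{\left(G{\left(-17,7 \right)} \right)}} - \frac{441339}{\left(-31 + 341\right)^{2}} = - \frac{85050}{194} - \frac{441339}{\left(-31 + 341\right)^{2}} = \left(-85050\right) \frac{1}{194} - \frac{441339}{310^{2}} = - \frac{42525}{97} - \frac{441339}{96100} = - \frac{4129462383}{9321700}$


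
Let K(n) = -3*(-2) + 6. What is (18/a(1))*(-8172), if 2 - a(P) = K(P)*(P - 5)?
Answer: -73548/25 ≈ -2941.9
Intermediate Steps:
K(n) = 12 (K(n) = 6 + 6 = 12)
a(P) = 62 - 12*P (a(P) = 2 - 12*(P - 5) = 2 - 12*(-5 + P) = 2 - (-60 + 12*P) = 2 + (60 - 12*P) = 62 - 12*P)
(18/a(1))*(-8172) = (18/(62 - 12*1))*(-8172) = (18/(62 - 12))*(-8172) = (18/50)*(-8172) = (18*(1/50))*(-8172) = (9/25)*(-8172) = -73548/25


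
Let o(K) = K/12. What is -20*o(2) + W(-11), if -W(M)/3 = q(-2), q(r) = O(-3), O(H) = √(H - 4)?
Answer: -10/3 - 3*I*√7 ≈ -3.3333 - 7.9373*I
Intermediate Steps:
O(H) = √(-4 + H)
q(r) = I*√7 (q(r) = √(-4 - 3) = √(-7) = I*√7)
o(K) = K/12 (o(K) = K*(1/12) = K/12)
W(M) = -3*I*√7
-20*o(2) + W(-11) = -5*2/3 - 3*I*√7 = -20*⅙ - 3*I*√7 = -10/3 - 3*I*√7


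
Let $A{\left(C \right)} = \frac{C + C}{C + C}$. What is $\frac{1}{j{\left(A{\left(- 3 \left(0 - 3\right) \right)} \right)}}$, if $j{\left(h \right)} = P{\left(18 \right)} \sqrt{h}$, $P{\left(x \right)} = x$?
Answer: $\frac{1}{18} \approx 0.055556$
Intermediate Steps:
$A{\left(C \right)} = 1$ ($A{\left(C \right)} = \frac{2 C}{2 C} = 2 C \frac{1}{2 C} = 1$)
$j{\left(h \right)} = 18 \sqrt{h}$
$\frac{1}{j{\left(A{\left(- 3 \left(0 - 3\right) \right)} \right)}} = \frac{1}{18 \sqrt{1}} = \frac{1}{18 \cdot 1} = \frac{1}{18}$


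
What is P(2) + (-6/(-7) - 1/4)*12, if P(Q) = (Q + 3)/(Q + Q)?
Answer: 239/28 ≈ 8.5357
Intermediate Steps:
P(Q) = (3 + Q)/(2*Q) (P(Q) = (3 + Q)/((2*Q)) = (3 + Q)*(1/(2*Q)) = (3 + Q)/(2*Q))
P(2) + (-6/(-7) - 1/4)*12 = (1/2)*(3 + 2)/2 + (-6/(-7) - 1/4)*12 = (1/2)*(1/2)*5 + (-6*(-1/7) - 1*1/4)*12 = 5/4 + (6/7 - 1/4)*12 = 5/4 + (17/28)*12 = 5/4 + 51/7 = 239/28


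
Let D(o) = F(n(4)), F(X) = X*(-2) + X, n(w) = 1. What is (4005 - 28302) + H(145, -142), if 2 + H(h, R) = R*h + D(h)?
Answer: -44890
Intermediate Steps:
F(X) = -X (F(X) = -2*X + X = -X)
D(o) = -1 (D(o) = -1*1 = -1)
H(h, R) = -3 + R*h (H(h, R) = -2 + (R*h - 1) = -2 + (-1 + R*h) = -3 + R*h)
(4005 - 28302) + H(145, -142) = (4005 - 28302) + (-3 - 142*145) = -24297 + (-3 - 20590) = -24297 - 20593 = -44890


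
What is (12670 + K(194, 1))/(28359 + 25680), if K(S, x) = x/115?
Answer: 1457051/6214485 ≈ 0.23446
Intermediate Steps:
K(S, x) = x/115 (K(S, x) = x*(1/115) = x/115)
(12670 + K(194, 1))/(28359 + 25680) = (12670 + (1/115)*1)/(28359 + 25680) = (12670 + 1/115)/54039 = (1457051/115)*(1/54039) = 1457051/6214485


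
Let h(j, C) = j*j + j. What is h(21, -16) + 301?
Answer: 763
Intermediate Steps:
h(j, C) = j + j**2 (h(j, C) = j**2 + j = j + j**2)
h(21, -16) + 301 = 21*(1 + 21) + 301 = 21*22 + 301 = 462 + 301 = 763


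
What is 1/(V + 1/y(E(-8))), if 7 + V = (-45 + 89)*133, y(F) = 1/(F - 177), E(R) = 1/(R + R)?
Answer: 16/90687 ≈ 0.00017643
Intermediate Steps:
E(R) = 1/(2*R)
y(F) = 1/(-177 + F)
V = 5845 (V = -7 + (-45 + 89)*133 = -7 + 44*133 = -7 + 5852 = 5845)
1/(V + 1/y(E(-8))) = 1/(5845 + 1/(1/(-177 + (½)/(-8)))) = 1/(5845 + 1/(1/(-177 + (½)*(-⅛)))) = 1/(5845 + 1/(1/(-177 - 1/16))) = 1/(5845 + 1/(1/(-2833/16))) = 1/(5845 + 1/(-16/2833)) = 1/(5845 - 2833/16) = 1/(90687/16) = 16/90687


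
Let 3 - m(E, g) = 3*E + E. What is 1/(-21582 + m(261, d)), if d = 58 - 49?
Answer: -1/22623 ≈ -4.4203e-5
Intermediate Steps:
d = 9
m(E, g) = 3 - 4*E (m(E, g) = 3 - (3*E + E) = 3 - 4*E)
1/(-21582 + m(261, d)) = 1/(-21582 + (3 - 4*261)) = 1/(-21582 + (3 - 1044)) = 1/(-21582 - 1041) = 1/(-22623) = -1/22623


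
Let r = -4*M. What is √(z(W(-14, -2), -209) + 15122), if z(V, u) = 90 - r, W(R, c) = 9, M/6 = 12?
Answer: 10*√155 ≈ 124.50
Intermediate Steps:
M = 72 (M = 6*12 = 72)
r = -288 (r = -4*72 = -288)
z(V, u) = 378 (z(V, u) = 90 - 1*(-288) = 90 + 288 = 378)
√(z(W(-14, -2), -209) + 15122) = √(378 + 15122) = √15500 = 10*√155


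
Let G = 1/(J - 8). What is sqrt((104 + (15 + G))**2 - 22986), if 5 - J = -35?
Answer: I*sqrt(9029183)/32 ≈ 93.902*I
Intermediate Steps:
J = 40 (J = 5 - 1*(-35) = 5 + 35 = 40)
G = 1/32 (G = 1/(40 - 8) = 1/32 ≈ 0.031250)
sqrt((104 + (15 + G))**2 - 22986) = sqrt((104 + (15 + 1/32))**2 - 22986) = sqrt((104 + 481/32)**2 - 22986) = sqrt((3809/32)**2 - 22986) = sqrt(14508481/1024 - 22986) = sqrt(-9029183/1024) = I*sqrt(9029183)/32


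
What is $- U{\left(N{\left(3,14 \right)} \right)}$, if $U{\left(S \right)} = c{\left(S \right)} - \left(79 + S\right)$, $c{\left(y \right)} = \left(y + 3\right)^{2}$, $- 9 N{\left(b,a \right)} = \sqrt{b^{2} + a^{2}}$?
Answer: $\frac{5465}{81} + \frac{5 \sqrt{205}}{9} \approx 75.423$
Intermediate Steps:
$N{\left(b,a \right)} = - \frac{\sqrt{a^{2} + b^{2}}}{9}$ ($N{\left(b,a \right)} = - \frac{\sqrt{b^{2} + a^{2}}}{9} = - \frac{\sqrt{a^{2} + b^{2}}}{9}$)
$c{\left(y \right)} = \left(3 + y\right)^{2}$
$U{\left(S \right)} = -79 + \left(3 + S\right)^{2} - S$ ($U{\left(S \right)} = \left(3 + S\right)^{2} - \left(79 + S\right) = -79 + \left(3 + S\right)^{2} - S$)
$- U{\left(N{\left(3,14 \right)} \right)} = - (-79 + \left(3 - \frac{\sqrt{14^{2} + 3^{2}}}{9}\right)^{2} - - \frac{\sqrt{14^{2} + 3^{2}}}{9}) = - (-79 + \left(3 - \frac{\sqrt{196 + 9}}{9}\right)^{2} - - \frac{\sqrt{196 + 9}}{9}) = - (-79 + \left(3 - \frac{\sqrt{205}}{9}\right)^{2} - - \frac{\sqrt{205}}{9}) = - (-79 + \left(3 - \frac{\sqrt{205}}{9}\right)^{2} + \frac{\sqrt{205}}{9}) = 79 - \left(3 - \frac{\sqrt{205}}{9}\right)^{2} - \frac{\sqrt{205}}{9}$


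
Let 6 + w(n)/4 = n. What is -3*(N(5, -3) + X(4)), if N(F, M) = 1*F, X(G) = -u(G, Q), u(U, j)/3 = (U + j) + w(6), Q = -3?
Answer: -6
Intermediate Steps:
w(n) = -24 + 4*n
u(U, j) = 3*U + 3*j (u(U, j) = 3*((U + j) + (-24 + 4*6)) = 3*((U + j) + (-24 + 24)) = 3*((U + j) + 0) = 3*(U + j) = 3*U + 3*j)
X(G) = 9 - 3*G (X(G) = -(3*G + 3*(-3)) = -(3*G - 9) = -(-9 + 3*G) = 9 - 3*G)
N(F, M) = F
-3*(N(5, -3) + X(4)) = -3*(5 + (9 - 3*4)) = -3*(5 + (9 - 12)) = -3*(5 - 3) = -3*2 = -6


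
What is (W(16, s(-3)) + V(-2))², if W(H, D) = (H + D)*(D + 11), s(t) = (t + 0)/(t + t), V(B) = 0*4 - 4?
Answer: 552049/16 ≈ 34503.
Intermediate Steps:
V(B) = -4 (V(B) = 0 - 4 = -4)
s(t) = ½ (s(t) = t/((2*t)) = t*(1/(2*t)) = ½)
W(H, D) = (11 + D)*(D + H) (W(H, D) = (D + H)*(11 + D) = (11 + D)*(D + H))
(W(16, s(-3)) + V(-2))² = (((½)² + 11*(½) + 11*16 + (½)*16) - 4)² = ((¼ + 11/2 + 176 + 8) - 4)² = (759/4 - 4)² = (743/4)² = 552049/16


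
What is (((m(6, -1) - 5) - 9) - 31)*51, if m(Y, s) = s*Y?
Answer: -2601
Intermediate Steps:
m(Y, s) = Y*s
(((m(6, -1) - 5) - 9) - 31)*51 = (((6*(-1) - 5) - 9) - 31)*51 = (((-6 - 5) - 9) - 31)*51 = ((-11 - 9) - 31)*51 = (-20 - 31)*51 = -51*51 = -2601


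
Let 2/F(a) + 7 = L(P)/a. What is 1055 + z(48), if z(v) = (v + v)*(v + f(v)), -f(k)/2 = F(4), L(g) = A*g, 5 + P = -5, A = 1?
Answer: 108365/19 ≈ 5703.4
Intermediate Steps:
P = -10 (P = -5 - 5 = -10)
L(g) = g (L(g) = 1*g = g)
F(a) = 2/(-7 - 10/a)
f(k) = 8/19 (f(k) = -(-4)*4/(10 + 7*4) = -(-4)*4/(10 + 28) = -(-4)*4/38 = -2*(-4/19) = 8/19)
z(v) = 2*v*(8/19 + v) (z(v) = (v + v)*(v + 8/19) = (2*v)*(8/19 + v) = 2*v*(8/19 + v))
1055 + z(48) = 1055 + (2/19)*48*(8 + 19*48) = 1055 + (2/19)*48*(8 + 912) = 1055 + (2/19)*48*920 = 1055 + 88320/19 = 108365/19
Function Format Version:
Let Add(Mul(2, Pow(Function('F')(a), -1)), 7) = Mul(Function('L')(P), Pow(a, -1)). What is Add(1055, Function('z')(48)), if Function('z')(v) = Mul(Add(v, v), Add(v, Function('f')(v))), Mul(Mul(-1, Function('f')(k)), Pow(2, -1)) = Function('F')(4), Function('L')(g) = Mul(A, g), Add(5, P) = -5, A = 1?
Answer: Rational(108365, 19) ≈ 5703.4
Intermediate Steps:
P = -10 (P = Add(-5, -5) = -10)
Function('L')(g) = g (Function('L')(g) = Mul(1, g) = g)
Function('F')(a) = Mul(2, Pow(Add(-7, Mul(-10, Pow(a, -1))), -1))
Function('f')(k) = Rational(8, 19) (Function('f')(k) = Mul(-2, Mul(-2, 4, Pow(Add(10, Mul(7, 4)), -1))) = Mul(-2, Mul(-2, 4, Pow(Add(10, 28), -1))) = Mul(-2, Mul(-2, 4, Pow(38, -1))) = Mul(-2, Mul(-2, 4, Rational(1, 38))) = Mul(-2, Rational(-4, 19)) = Rational(8, 19))
Function('z')(v) = Mul(2, v, Add(Rational(8, 19), v)) (Function('z')(v) = Mul(Add(v, v), Add(v, Rational(8, 19))) = Mul(Mul(2, v), Add(Rational(8, 19), v)) = Mul(2, v, Add(Rational(8, 19), v)))
Add(1055, Function('z')(48)) = Add(1055, Mul(Rational(2, 19), 48, Add(8, Mul(19, 48)))) = Add(1055, Mul(Rational(2, 19), 48, Add(8, 912))) = Add(1055, Mul(Rational(2, 19), 48, 920)) = Add(1055, Rational(88320, 19)) = Rational(108365, 19)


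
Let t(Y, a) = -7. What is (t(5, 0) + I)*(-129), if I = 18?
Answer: -1419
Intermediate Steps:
(t(5, 0) + I)*(-129) = (-7 + 18)*(-129) = 11*(-129) = -1419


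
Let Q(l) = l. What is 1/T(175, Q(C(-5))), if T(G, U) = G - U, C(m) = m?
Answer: 1/180 ≈ 0.0055556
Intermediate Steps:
1/T(175, Q(C(-5))) = 1/(175 - 1*(-5)) = 1/(175 + 5) = 1/180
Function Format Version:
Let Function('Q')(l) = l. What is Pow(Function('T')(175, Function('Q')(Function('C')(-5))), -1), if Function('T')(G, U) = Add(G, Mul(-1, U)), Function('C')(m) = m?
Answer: Rational(1, 180) ≈ 0.0055556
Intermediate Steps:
Pow(Function('T')(175, Function('Q')(Function('C')(-5))), -1) = Pow(Add(175, Mul(-1, -5)), -1) = Pow(Add(175, 5), -1) = Pow(180, -1) = Rational(1, 180)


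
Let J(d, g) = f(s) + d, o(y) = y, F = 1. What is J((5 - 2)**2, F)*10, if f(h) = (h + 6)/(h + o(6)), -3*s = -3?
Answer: 100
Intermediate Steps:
s = 1 (s = -1/3*(-3) = 1)
f(h) = 1 (f(h) = (h + 6)/(h + 6) = (6 + h)/(6 + h) = 1)
J(d, g) = 1 + d
J((5 - 2)**2, F)*10 = (1 + (5 - 2)**2)*10 = (1 + 3**2)*10 = (1 + 9)*10 = 10*10 = 100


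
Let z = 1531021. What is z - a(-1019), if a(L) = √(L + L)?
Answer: 1531021 - I*√2038 ≈ 1.531e+6 - 45.144*I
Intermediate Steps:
a(L) = √2*√L (a(L) = √(2*L) = √2*√L)
z - a(-1019) = 1531021 - √2*√(-1019) = 1531021 - √2*I*√1019 = 1531021 - I*√2038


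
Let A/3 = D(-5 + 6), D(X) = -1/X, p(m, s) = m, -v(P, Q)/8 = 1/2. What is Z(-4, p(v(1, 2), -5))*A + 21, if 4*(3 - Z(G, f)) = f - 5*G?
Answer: 24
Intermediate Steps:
v(P, Q) = -4 (v(P, Q) = -8/2 = -8*½ = -4)
Z(G, f) = 3 - f/4 + 5*G/4 (Z(G, f) = 3 - (f - 5*G)/4 = 3 + (-f/4 + 5*G/4) = 3 - f/4 + 5*G/4)
A = -3 (A = 3*(-1/(-5 + 6)) = 3*(-1/1) = 3*(-1*1) = 3*(-1) = -3)
Z(-4, p(v(1, 2), -5))*A + 21 = (3 - ¼*(-4) + (5/4)*(-4))*(-3) + 21 = (3 + 1 - 5)*(-3) + 21 = -1*(-3) + 21 = 3 + 21 = 24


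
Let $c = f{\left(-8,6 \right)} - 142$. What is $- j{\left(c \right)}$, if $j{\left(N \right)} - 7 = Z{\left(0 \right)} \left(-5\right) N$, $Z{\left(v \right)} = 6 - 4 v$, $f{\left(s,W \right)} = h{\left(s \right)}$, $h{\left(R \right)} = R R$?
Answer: $-2347$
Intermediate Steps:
$h{\left(R \right)} = R^{2}$
$f{\left(s,W \right)} = s^{2}$
$c = -78$ ($c = \left(-8\right)^{2} - 142 = 64 - 142 = -78$)
$j{\left(N \right)} = 7 - 30 N$ ($j{\left(N \right)} = 7 + \left(6 - 0\right) \left(-5\right) N = 7 + \left(6 + 0\right) \left(-5\right) N = 7 + 6 \left(-5\right) N = 7 - 30 N$)
$- j{\left(c \right)} = - (7 - -2340) = - (7 + 2340) = \left(-1\right) 2347 = -2347$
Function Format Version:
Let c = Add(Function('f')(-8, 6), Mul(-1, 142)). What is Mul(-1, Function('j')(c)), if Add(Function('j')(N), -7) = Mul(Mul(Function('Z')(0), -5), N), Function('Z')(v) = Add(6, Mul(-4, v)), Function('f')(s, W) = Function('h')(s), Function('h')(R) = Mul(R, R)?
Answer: -2347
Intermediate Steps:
Function('h')(R) = Pow(R, 2)
Function('f')(s, W) = Pow(s, 2)
c = -78 (c = Add(Pow(-8, 2), Mul(-1, 142)) = Add(64, -142) = -78)
Function('j')(N) = Add(7, Mul(-30, N)) (Function('j')(N) = Add(7, Mul(Mul(Add(6, Mul(-4, 0)), -5), N)) = Add(7, Mul(Mul(Add(6, 0), -5), N)) = Add(7, Mul(Mul(6, -5), N)) = Add(7, Mul(-30, N)))
Mul(-1, Function('j')(c)) = Mul(-1, Add(7, Mul(-30, -78))) = Mul(-1, Add(7, 2340)) = Mul(-1, 2347) = -2347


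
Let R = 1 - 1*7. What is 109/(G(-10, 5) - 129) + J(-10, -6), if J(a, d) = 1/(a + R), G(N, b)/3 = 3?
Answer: -233/240 ≈ -0.97083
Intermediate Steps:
G(N, b) = 9 (G(N, b) = 3*3 = 9)
R = -6 (R = 1 - 7 = -6)
J(a, d) = 1/(-6 + a) (J(a, d) = 1/(a - 6) = 1/(-6 + a))
109/(G(-10, 5) - 129) + J(-10, -6) = 109/(9 - 129) + 1/(-6 - 10) = 109/(-120) + 1/(-16) = 109*(-1/120) - 1/16 = -109/120 - 1/16 = -233/240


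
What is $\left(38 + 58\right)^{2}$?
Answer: $9216$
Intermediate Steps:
$\left(38 + 58\right)^{2} = 96^{2} = 9216$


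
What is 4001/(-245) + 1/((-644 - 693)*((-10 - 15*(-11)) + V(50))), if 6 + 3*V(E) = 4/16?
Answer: -1403819287/85962415 ≈ -16.331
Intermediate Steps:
V(E) = -23/12 (V(E) = -2 + (4/16)/3 = -2 + (4*(1/16))/3 = -2 + (1/3)*(1/4) = -2 + 1/12 = -23/12)
4001/(-245) + 1/((-644 - 693)*((-10 - 15*(-11)) + V(50))) = 4001/(-245) + 1/((-644 - 693)*((-10 - 15*(-11)) - 23/12)) = 4001*(-1/245) + 1/((-1337)*((-10 + 165) - 23/12)) = -4001/245 - 1/(1337*(155 - 23/12)) = -4001/245 - 1/(1337*1837/12) = -4001/245 - 1/1337*12/1837 = -4001/245 - 12/2456069 = -1403819287/85962415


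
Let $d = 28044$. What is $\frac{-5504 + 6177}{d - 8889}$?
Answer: $\frac{673}{19155} \approx 0.035134$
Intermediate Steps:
$\frac{-5504 + 6177}{d - 8889} = \frac{-5504 + 6177}{28044 - 8889} = \frac{673}{19155}$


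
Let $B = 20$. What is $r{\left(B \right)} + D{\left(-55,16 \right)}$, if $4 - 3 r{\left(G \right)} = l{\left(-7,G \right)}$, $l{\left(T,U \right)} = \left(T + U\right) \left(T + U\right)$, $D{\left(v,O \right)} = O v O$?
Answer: $-14135$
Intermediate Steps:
$D{\left(v,O \right)} = v O^{2}$
$l{\left(T,U \right)} = \left(T + U\right)^{2}$
$r{\left(G \right)} = \frac{4}{3} - \frac{\left(-7 + G\right)^{2}}{3}$
$r{\left(B \right)} + D{\left(-55,16 \right)} = \left(\frac{4}{3} - \frac{\left(-7 + 20\right)^{2}}{3}\right) - 55 \cdot 16^{2} = \left(\frac{4}{3} - \frac{13^{2}}{3}\right) - 14080 = \left(\frac{4}{3} - \frac{169}{3}\right) - 14080 = -55 - 14080 = -14135$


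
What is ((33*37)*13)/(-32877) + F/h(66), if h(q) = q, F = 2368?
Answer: 109409/3091 ≈ 35.396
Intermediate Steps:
((33*37)*13)/(-32877) + F/h(66) = ((33*37)*13)/(-32877) + 2368/66 = (1221*13)*(-1/32877) + 2368*(1/66) = 15873*(-1/32877) + 1184/33 = -407/843 + 1184/33 = 109409/3091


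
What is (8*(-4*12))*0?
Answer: 0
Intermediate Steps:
(8*(-4*12))*0 = (8*(-48))*0 = -384*0 = 0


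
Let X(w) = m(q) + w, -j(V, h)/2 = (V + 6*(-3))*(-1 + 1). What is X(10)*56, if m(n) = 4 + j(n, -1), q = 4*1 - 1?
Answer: 784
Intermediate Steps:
q = 3 (q = 4 - 1 = 3)
j(V, h) = 0 (j(V, h) = -2*(V + 6*(-3))*(-1 + 1) = -2*(V - 18)*0 = -2*(-18 + V)*0 = -2*0 = 0)
m(n) = 4 (m(n) = 4 + 0 = 4)
X(w) = 4 + w
X(10)*56 = (4 + 10)*56 = 14*56 = 784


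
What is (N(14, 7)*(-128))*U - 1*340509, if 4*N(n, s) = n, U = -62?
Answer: -312733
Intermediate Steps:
N(n, s) = n/4
(N(14, 7)*(-128))*U - 1*340509 = (((¼)*14)*(-128))*(-62) - 1*340509 = ((7/2)*(-128))*(-62) - 340509 = -448*(-62) - 340509 = 27776 - 340509 = -312733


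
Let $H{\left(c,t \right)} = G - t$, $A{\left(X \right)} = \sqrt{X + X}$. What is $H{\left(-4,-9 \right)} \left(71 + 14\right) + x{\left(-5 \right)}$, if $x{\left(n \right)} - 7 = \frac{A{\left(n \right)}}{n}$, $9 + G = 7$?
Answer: $602 - \frac{i \sqrt{10}}{5} \approx 602.0 - 0.63246 i$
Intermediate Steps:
$G = -2$ ($G = -9 + 7 = -2$)
$A{\left(X \right)} = \sqrt{2} \sqrt{X}$ ($A{\left(X \right)} = \sqrt{2 X} = \sqrt{2} \sqrt{X}$)
$H{\left(c,t \right)} = -2 - t$
$x{\left(n \right)} = 7 + \frac{\sqrt{2}}{\sqrt{n}}$ ($x{\left(n \right)} = 7 + \frac{\sqrt{2} \sqrt{n}}{n} = 7 + \frac{\sqrt{2}}{\sqrt{n}}$)
$H{\left(-4,-9 \right)} \left(71 + 14\right) + x{\left(-5 \right)} = \left(-2 - -9\right) \left(71 + 14\right) + \left(7 + \frac{\sqrt{2}}{i \sqrt{5}}\right) = \left(-2 + 9\right) 85 + \left(7 + \sqrt{2} \left(- \frac{i \sqrt{5}}{5}\right)\right) = 7 \cdot 85 + \left(7 - \frac{i \sqrt{10}}{5}\right) = 595 + \left(7 - \frac{i \sqrt{10}}{5}\right) = 602 - \frac{i \sqrt{10}}{5}$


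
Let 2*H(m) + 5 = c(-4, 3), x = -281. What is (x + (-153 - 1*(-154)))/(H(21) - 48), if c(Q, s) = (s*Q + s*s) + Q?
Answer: 140/27 ≈ 5.1852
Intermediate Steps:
c(Q, s) = Q + s**2 + Q*s (c(Q, s) = (Q*s + s**2) + Q = (s**2 + Q*s) + Q = Q + s**2 + Q*s)
H(m) = -6 (H(m) = -5/2 + (-4 + 3**2 - 4*3)/2 = -5/2 + (-4 + 9 - 12)/2 = -5/2 + (1/2)*(-7) = -5/2 - 7/2 = -6)
(x + (-153 - 1*(-154)))/(H(21) - 48) = (-281 + (-153 - 1*(-154)))/(-6 - 48) = (-281 + (-153 + 154))/(-54) = (-281 + 1)*(-1/54) = -280*(-1/54) = 140/27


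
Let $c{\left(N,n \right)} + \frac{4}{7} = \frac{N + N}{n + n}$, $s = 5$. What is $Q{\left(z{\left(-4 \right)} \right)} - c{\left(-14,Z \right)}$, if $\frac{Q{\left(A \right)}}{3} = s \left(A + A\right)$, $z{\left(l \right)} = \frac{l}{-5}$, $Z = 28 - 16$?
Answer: $\frac{1081}{42} \approx 25.738$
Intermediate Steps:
$Z = 12$
$z{\left(l \right)} = - \frac{l}{5}$ ($z{\left(l \right)} = l \left(- \frac{1}{5}\right) = - \frac{l}{5}$)
$c{\left(N,n \right)} = - \frac{4}{7} + \frac{N}{n}$ ($c{\left(N,n \right)} = - \frac{4}{7} + \frac{N + N}{n + n} = - \frac{4}{7} + \frac{2 N}{2 n} = - \frac{4}{7} + 2 N \frac{1}{2 n} = - \frac{4}{7} + \frac{N}{n}$)
$Q{\left(A \right)} = 30 A$ ($Q{\left(A \right)} = 3 \cdot 5 \left(A + A\right) = 3 \cdot 5 \cdot 2 A = 3 \cdot 10 A = 30 A$)
$Q{\left(z{\left(-4 \right)} \right)} - c{\left(-14,Z \right)} = 30 \left(\left(- \frac{1}{5}\right) \left(-4\right)\right) - \left(- \frac{4}{7} - \frac{14}{12}\right) = 30 \cdot \frac{4}{5} - \left(- \frac{4}{7} - \frac{7}{6}\right) = 24 - \left(- \frac{4}{7} - \frac{7}{6}\right) = 24 - - \frac{73}{42} = 24 + \frac{73}{42} = \frac{1081}{42}$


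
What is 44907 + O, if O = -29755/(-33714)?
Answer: 1514024353/33714 ≈ 44908.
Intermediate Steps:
O = 29755/33714 (O = -29755*(-1/33714) = 29755/33714 ≈ 0.88257)
44907 + O = 44907 + 29755/33714 = 1514024353/33714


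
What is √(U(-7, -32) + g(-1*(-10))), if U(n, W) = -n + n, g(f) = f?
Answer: √10 ≈ 3.1623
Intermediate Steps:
U(n, W) = 0
√(U(-7, -32) + g(-1*(-10))) = √(0 - 1*(-10)) = √(0 + 10) = √10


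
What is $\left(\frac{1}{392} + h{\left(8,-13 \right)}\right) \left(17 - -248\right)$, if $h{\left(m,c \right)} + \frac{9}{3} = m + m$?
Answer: $\frac{1350705}{392} \approx 3445.7$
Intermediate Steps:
$h{\left(m,c \right)} = -3 + 2 m$ ($h{\left(m,c \right)} = -3 + \left(m + m\right) = -3 + 2 m$)
$\left(\frac{1}{392} + h{\left(8,-13 \right)}\right) \left(17 - -248\right) = \left(\frac{1}{392} + \left(-3 + 2 \cdot 8\right)\right) \left(17 - -248\right) = \left(\frac{1}{392} + \left(-3 + 16\right)\right) \left(17 + 248\right) = \left(\frac{1}{392} + 13\right) 265 = \frac{5097}{392} \cdot 265 = \frac{1350705}{392}$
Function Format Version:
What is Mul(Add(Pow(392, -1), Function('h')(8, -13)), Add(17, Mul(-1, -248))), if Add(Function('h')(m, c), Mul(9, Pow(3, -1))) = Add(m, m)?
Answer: Rational(1350705, 392) ≈ 3445.7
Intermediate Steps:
Function('h')(m, c) = Add(-3, Mul(2, m)) (Function('h')(m, c) = Add(-3, Add(m, m)) = Add(-3, Mul(2, m)))
Mul(Add(Pow(392, -1), Function('h')(8, -13)), Add(17, Mul(-1, -248))) = Mul(Add(Pow(392, -1), Add(-3, Mul(2, 8))), Add(17, Mul(-1, -248))) = Mul(Add(Rational(1, 392), Add(-3, 16)), Add(17, 248)) = Mul(Add(Rational(1, 392), 13), 265) = Mul(Rational(5097, 392), 265) = Rational(1350705, 392)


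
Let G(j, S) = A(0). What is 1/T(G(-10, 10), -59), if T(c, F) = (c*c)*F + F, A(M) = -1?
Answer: -1/118 ≈ -0.0084746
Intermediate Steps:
G(j, S) = -1
T(c, F) = F + F*c**2 (T(c, F) = c**2*F + F = F*c**2 + F = F + F*c**2)
1/T(G(-10, 10), -59) = 1/(-59*(1 + (-1)**2)) = 1/(-59*(1 + 1)) = 1/(-59*2) = 1/(-118) = -1/118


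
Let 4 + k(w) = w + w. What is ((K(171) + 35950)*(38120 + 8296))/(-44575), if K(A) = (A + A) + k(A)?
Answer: -340043616/8915 ≈ -38143.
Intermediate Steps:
k(w) = -4 + 2*w (k(w) = -4 + (w + w) = -4 + 2*w)
K(A) = -4 + 4*A (K(A) = (A + A) + (-4 + 2*A) = 2*A + (-4 + 2*A) = -4 + 4*A)
((K(171) + 35950)*(38120 + 8296))/(-44575) = (((-4 + 4*171) + 35950)*(38120 + 8296))/(-44575) = (((-4 + 684) + 35950)*46416)*(-1/44575) = ((680 + 35950)*46416)*(-1/44575) = (36630*46416)*(-1/44575) = 1700218080*(-1/44575) = -340043616/8915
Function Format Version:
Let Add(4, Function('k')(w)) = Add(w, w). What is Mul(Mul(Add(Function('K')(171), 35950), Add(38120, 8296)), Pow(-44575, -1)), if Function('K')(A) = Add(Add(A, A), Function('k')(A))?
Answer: Rational(-340043616, 8915) ≈ -38143.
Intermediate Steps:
Function('k')(w) = Add(-4, Mul(2, w)) (Function('k')(w) = Add(-4, Add(w, w)) = Add(-4, Mul(2, w)))
Function('K')(A) = Add(-4, Mul(4, A)) (Function('K')(A) = Add(Add(A, A), Add(-4, Mul(2, A))) = Add(Mul(2, A), Add(-4, Mul(2, A))) = Add(-4, Mul(4, A)))
Mul(Mul(Add(Function('K')(171), 35950), Add(38120, 8296)), Pow(-44575, -1)) = Mul(Mul(Add(Add(-4, Mul(4, 171)), 35950), Add(38120, 8296)), Pow(-44575, -1)) = Mul(Mul(Add(Add(-4, 684), 35950), 46416), Rational(-1, 44575)) = Mul(Mul(Add(680, 35950), 46416), Rational(-1, 44575)) = Mul(Mul(36630, 46416), Rational(-1, 44575)) = Mul(1700218080, Rational(-1, 44575)) = Rational(-340043616, 8915)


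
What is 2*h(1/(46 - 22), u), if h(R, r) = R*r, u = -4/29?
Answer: -1/87 ≈ -0.011494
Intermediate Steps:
u = -4/29 (u = -4*1/29 = -4/29 ≈ -0.13793)
2*h(1/(46 - 22), u) = 2*(-4/29/(46 - 22)) = 2*(-4/29/24) = 2*((1/24)*(-4/29)) = 2*(-1/174) = -1/87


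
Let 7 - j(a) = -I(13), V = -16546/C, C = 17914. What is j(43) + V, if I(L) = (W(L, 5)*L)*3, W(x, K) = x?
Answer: 4595625/8957 ≈ 513.08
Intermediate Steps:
V = -8273/8957 (V = -16546/17914 = -16546*1/17914 = -8273/8957 ≈ -0.92364)
I(L) = 3*L² (I(L) = (L*L)*3 = L²*3 = 3*L²)
j(a) = 514 (j(a) = 7 - (-1)*3*13² = 7 - (-1)*3*169 = 7 - (-1)*507 = 7 - 1*(-507) = 7 + 507 = 514)
j(43) + V = 514 - 8273/8957 = 4595625/8957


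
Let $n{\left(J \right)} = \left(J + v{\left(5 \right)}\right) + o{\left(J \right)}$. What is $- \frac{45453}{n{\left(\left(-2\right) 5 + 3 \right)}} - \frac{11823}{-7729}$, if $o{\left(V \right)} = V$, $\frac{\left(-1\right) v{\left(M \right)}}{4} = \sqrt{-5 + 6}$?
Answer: $\frac{117173017}{46374} \approx 2526.7$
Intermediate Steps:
$v{\left(M \right)} = -4$ ($v{\left(M \right)} = - 4 \sqrt{-5 + 6} = - 4 \sqrt{1} = \left(-4\right) 1 = -4$)
$n{\left(J \right)} = -4 + 2 J$ ($n{\left(J \right)} = \left(J - 4\right) + J = \left(-4 + J\right) + J = -4 + 2 J$)
$- \frac{45453}{n{\left(\left(-2\right) 5 + 3 \right)}} - \frac{11823}{-7729} = - \frac{45453}{-4 + 2 \left(\left(-2\right) 5 + 3\right)} - \frac{11823}{-7729} = - \frac{45453}{-4 + 2 \left(-10 + 3\right)} - - \frac{11823}{7729} = - \frac{45453}{-4 + 2 \left(-7\right)} + \frac{11823}{7729} = - \frac{45453}{-4 - 14} + \frac{11823}{7729} = - \frac{45453}{-18} + \frac{11823}{7729} = \left(-45453\right) \left(- \frac{1}{18}\right) + \frac{11823}{7729} = \frac{15151}{6} + \frac{11823}{7729} = \frac{117173017}{46374}$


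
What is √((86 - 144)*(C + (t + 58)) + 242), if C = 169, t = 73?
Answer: I*√17158 ≈ 130.99*I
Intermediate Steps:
√((86 - 144)*(C + (t + 58)) + 242) = √((86 - 144)*(169 + (73 + 58)) + 242) = √(-58*(169 + 131) + 242) = √(-58*300 + 242) = √(-17400 + 242) = √(-17158) = I*√17158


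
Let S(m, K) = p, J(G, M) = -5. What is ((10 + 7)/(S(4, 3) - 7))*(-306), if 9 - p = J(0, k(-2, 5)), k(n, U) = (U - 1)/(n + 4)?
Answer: -5202/7 ≈ -743.14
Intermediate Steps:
k(n, U) = (-1 + U)/(4 + n)
p = 14 (p = 9 - 1*(-5) = 9 + 5 = 14)
S(m, K) = 14
((10 + 7)/(S(4, 3) - 7))*(-306) = ((10 + 7)/(14 - 7))*(-306) = (17/7)*(-306) = -5202/7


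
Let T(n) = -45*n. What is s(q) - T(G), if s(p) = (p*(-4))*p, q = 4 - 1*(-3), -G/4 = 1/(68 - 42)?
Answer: -2638/13 ≈ -202.92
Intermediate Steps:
G = -2/13 (G = -4/(68 - 42) = -4/26 = -4*1/26 = -2/13 ≈ -0.15385)
q = 7 (q = 4 + 3 = 7)
s(p) = -4*p² (s(p) = (-4*p)*p = -4*p²)
s(q) - T(G) = -4*7² - (-45)*(-2)/13 = -4*49 - 1*90/13 = -196 - 90/13 = -2638/13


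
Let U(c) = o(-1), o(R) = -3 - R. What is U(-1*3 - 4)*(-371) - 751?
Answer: -9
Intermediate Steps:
U(c) = -2 (U(c) = -3 - 1*(-1) = -3 + 1 = -2)
U(-1*3 - 4)*(-371) - 751 = -2*(-371) - 751 = 742 - 751 = -9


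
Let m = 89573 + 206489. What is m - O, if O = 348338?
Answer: -52276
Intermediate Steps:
m = 296062
m - O = 296062 - 1*348338 = 296062 - 348338 = -52276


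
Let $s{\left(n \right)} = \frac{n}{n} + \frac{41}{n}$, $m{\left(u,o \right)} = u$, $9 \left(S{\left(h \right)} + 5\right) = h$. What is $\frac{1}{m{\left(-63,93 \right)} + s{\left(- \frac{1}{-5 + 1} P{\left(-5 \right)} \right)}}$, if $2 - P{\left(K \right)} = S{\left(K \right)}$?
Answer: $- \frac{17}{685} \approx -0.024818$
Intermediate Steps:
$S{\left(h \right)} = -5 + \frac{h}{9}$
$P{\left(K \right)} = 7 - \frac{K}{9}$ ($P{\left(K \right)} = 2 - \left(-5 + \frac{K}{9}\right) = 7 - \frac{K}{9}$)
$s{\left(n \right)} = 1 + \frac{41}{n}$
$\frac{1}{m{\left(-63,93 \right)} + s{\left(- \frac{1}{-5 + 1} P{\left(-5 \right)} \right)}} = \frac{1}{-63 + \frac{41 + - \frac{1}{-5 + 1} \left(7 - - \frac{5}{9}\right)}{- \frac{1}{-5 + 1} \left(7 - - \frac{5}{9}\right)}} = \frac{1}{-63 + \frac{41 + - \frac{1}{-4} \left(7 + \frac{5}{9}\right)}{- \frac{1}{-4} \left(7 + \frac{5}{9}\right)}} = \frac{1}{-63 + \frac{41 + \left(-1\right) \left(- \frac{1}{4}\right) \frac{68}{9}}{\left(-1\right) \left(- \frac{1}{4}\right) \frac{68}{9}}} = \frac{1}{-63 + \frac{41 + \frac{1}{4} \cdot \frac{68}{9}}{\frac{1}{4} \cdot \frac{68}{9}}} = \frac{1}{-63 + \frac{41 + \frac{17}{9}}{\frac{17}{9}}} = \frac{1}{-63 + \frac{9}{17} \cdot \frac{386}{9}} = \frac{1}{-63 + \frac{386}{17}} = \frac{1}{- \frac{685}{17}} = - \frac{17}{685}$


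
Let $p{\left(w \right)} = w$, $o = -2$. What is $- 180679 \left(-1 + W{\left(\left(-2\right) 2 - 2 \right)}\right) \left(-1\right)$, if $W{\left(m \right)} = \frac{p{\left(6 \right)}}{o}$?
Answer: $-722716$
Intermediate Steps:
$W{\left(m \right)} = -3$ ($W{\left(m \right)} = \frac{6}{-2} = 6 \left(- \frac{1}{2}\right) = -3$)
$- 180679 \left(-1 + W{\left(\left(-2\right) 2 - 2 \right)}\right) \left(-1\right) = - 180679 \left(-1 - 3\right) \left(-1\right) = - 180679 \left(\left(-4\right) \left(-1\right)\right) = \left(-180679\right) 4 = -722716$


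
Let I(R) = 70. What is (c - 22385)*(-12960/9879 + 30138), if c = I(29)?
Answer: -2214543143910/3293 ≈ -6.7250e+8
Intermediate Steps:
c = 70
(c - 22385)*(-12960/9879 + 30138) = (70 - 22385)*(-12960/9879 + 30138) = -22315*(-12960*1/9879 + 30138) = -22315*(-4320/3293 + 30138) = -22315*99240114/3293 = -2214543143910/3293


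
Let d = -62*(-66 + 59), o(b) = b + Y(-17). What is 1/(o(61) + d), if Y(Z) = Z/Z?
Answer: 1/496 ≈ 0.0020161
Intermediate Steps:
Y(Z) = 1
o(b) = 1 + b (o(b) = b + 1 = 1 + b)
d = 434 (d = -62*(-7) = 434)
1/(o(61) + d) = 1/((1 + 61) + 434) = 1/(62 + 434) = 1/496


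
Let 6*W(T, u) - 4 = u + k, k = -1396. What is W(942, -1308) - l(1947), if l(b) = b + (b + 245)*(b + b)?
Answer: -8538045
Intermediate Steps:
W(T, u) = -232 + u/6 (W(T, u) = 2/3 + (u - 1396)/6 = 2/3 + (-1396 + u)/6 = 2/3 + (-698/3 + u/6) = -232 + u/6)
l(b) = b + 2*b*(245 + b) (l(b) = b + (245 + b)*(2*b) = b + 2*b*(245 + b))
W(942, -1308) - l(1947) = (-232 + (1/6)*(-1308)) - 1947*(491 + 2*1947) = (-232 - 218) - 1947*(491 + 3894) = -450 - 1947*4385 = -450 - 1*8537595 = -450 - 8537595 = -8538045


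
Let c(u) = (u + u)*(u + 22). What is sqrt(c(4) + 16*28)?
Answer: 4*sqrt(41) ≈ 25.612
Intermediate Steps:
c(u) = 2*u*(22 + u) (c(u) = (2*u)*(22 + u) = 2*u*(22 + u))
sqrt(c(4) + 16*28) = sqrt(2*4*(22 + 4) + 16*28) = sqrt(2*4*26 + 448) = sqrt(208 + 448) = sqrt(656) = 4*sqrt(41)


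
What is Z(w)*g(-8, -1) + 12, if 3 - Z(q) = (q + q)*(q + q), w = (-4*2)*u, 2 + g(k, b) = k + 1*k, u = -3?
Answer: 41430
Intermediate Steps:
g(k, b) = -2 + 2*k (g(k, b) = -2 + (k + 1*k) = -2 + (k + k) = -2 + 2*k)
w = 24 (w = -4*2*(-3) = -8*(-3) = 24)
Z(q) = 3 - 4*q² (Z(q) = 3 - (q + q)*(q + q) = 3 - 2*q*2*q = 3 - 4*q²)
Z(w)*g(-8, -1) + 12 = (3 - 4*24²)*(-2 + 2*(-8)) + 12 = (3 - 4*576)*(-2 - 16) + 12 = (3 - 2304)*(-18) + 12 = -2301*(-18) + 12 = 41418 + 12 = 41430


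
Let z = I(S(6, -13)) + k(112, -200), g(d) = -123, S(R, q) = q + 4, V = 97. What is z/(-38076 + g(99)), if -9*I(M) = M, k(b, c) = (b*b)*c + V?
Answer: 119462/1819 ≈ 65.675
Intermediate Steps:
k(b, c) = 97 + c*b² (k(b, c) = (b*b)*c + 97 = b²*c + 97 = c*b² + 97 = 97 + c*b²)
S(R, q) = 4 + q
I(M) = -M/9
z = -2508702 (z = -(4 - 13)/9 + (97 - 200*112²) = -⅑*(-9) + (97 - 200*12544) = 1 + (97 - 2508800) = 1 - 2508703 = -2508702)
z/(-38076 + g(99)) = -2508702/(-38076 - 123) = -2508702/(-38199) = -2508702*(-1/38199) = 119462/1819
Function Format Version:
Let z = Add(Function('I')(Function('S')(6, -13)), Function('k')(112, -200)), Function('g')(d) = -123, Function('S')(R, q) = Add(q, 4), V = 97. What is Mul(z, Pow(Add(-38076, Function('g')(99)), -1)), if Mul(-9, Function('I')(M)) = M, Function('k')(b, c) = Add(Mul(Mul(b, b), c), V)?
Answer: Rational(119462, 1819) ≈ 65.675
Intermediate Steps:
Function('k')(b, c) = Add(97, Mul(c, Pow(b, 2))) (Function('k')(b, c) = Add(Mul(Mul(b, b), c), 97) = Add(Mul(Pow(b, 2), c), 97) = Add(Mul(c, Pow(b, 2)), 97) = Add(97, Mul(c, Pow(b, 2))))
Function('S')(R, q) = Add(4, q)
Function('I')(M) = Mul(Rational(-1, 9), M)
z = -2508702 (z = Add(Mul(Rational(-1, 9), Add(4, -13)), Add(97, Mul(-200, Pow(112, 2)))) = Add(Mul(Rational(-1, 9), -9), Add(97, Mul(-200, 12544))) = Add(1, Add(97, -2508800)) = Add(1, -2508703) = -2508702)
Mul(z, Pow(Add(-38076, Function('g')(99)), -1)) = Mul(-2508702, Pow(Add(-38076, -123), -1)) = Mul(-2508702, Pow(-38199, -1)) = Mul(-2508702, Rational(-1, 38199)) = Rational(119462, 1819)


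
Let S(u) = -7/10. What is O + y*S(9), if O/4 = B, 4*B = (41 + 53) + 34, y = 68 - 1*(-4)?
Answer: 388/5 ≈ 77.600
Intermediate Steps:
y = 72 (y = 68 + 4 = 72)
S(u) = -7/10 (S(u) = -7*⅒ = -7/10)
B = 32 (B = ((41 + 53) + 34)/4 = (94 + 34)/4 = (¼)*128 = 32)
O = 128 (O = 4*32 = 128)
O + y*S(9) = 128 + 72*(-7/10) = 128 - 252/5 = 388/5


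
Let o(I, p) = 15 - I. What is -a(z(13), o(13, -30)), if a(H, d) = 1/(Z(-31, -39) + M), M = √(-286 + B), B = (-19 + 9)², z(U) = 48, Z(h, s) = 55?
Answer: I/(√186 - 55*I) ≈ -0.017129 + 0.0042473*I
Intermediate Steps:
B = 100 (B = (-10)² = 100)
M = I*√186 (M = √(-286 + 100) = √(-186) = I*√186 ≈ 13.638*I)
a(H, d) = 1/(55 + I*√186)
-a(z(13), o(13, -30)) = -(55/3211 - I*√186/3211) = -55/3211 + I*√186/3211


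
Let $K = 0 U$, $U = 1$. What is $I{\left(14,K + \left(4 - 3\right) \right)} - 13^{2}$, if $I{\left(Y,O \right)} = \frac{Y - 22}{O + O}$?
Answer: $-173$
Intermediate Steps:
$K = 0$ ($K = 0 \cdot 1 = 0$)
$I{\left(Y,O \right)} = \frac{-22 + Y}{2 O}$
$I{\left(14,K + \left(4 - 3\right) \right)} - 13^{2} = \frac{-22 + 14}{2 \left(0 + \left(4 - 3\right)\right)} - 13^{2} = \frac{1}{2} \frac{1}{0 + 1} \left(-8\right) - 169 = \frac{1}{2} \cdot 1^{-1} \left(-8\right) - 169 = \frac{1}{2} \cdot 1 \left(-8\right) - 169 = -4 - 169 = -173$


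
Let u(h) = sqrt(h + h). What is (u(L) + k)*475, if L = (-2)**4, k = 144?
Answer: 68400 + 1900*sqrt(2) ≈ 71087.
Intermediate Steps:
L = 16
u(h) = sqrt(2)*sqrt(h) (u(h) = sqrt(2*h) = sqrt(2)*sqrt(h))
(u(L) + k)*475 = (sqrt(2)*sqrt(16) + 144)*475 = (sqrt(2)*4 + 144)*475 = (4*sqrt(2) + 144)*475 = (144 + 4*sqrt(2))*475 = 68400 + 1900*sqrt(2)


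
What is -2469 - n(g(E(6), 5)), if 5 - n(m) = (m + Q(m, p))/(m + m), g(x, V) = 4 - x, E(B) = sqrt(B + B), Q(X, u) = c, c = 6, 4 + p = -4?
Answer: -4941/2 + 3*sqrt(3)/2 ≈ -2467.9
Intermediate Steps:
p = -8 (p = -4 - 4 = -8)
Q(X, u) = 6
E(B) = sqrt(2)*sqrt(B) (E(B) = sqrt(2*B) = sqrt(2)*sqrt(B))
n(m) = 5 - (6 + m)/(2*m) (n(m) = 5 - (m + 6)/(m + m) = 5 - (6 + m)/(2*m))
-2469 - n(g(E(6), 5)) = -2469 - (9/2 - 3/(4 - sqrt(2)*sqrt(6))) = -2469 - (9/2 - 3/(4 - 2*sqrt(3))) = -2469 + (-9/2 + 3/(4 - 2*sqrt(3))) = -4947/2 + 3/(4 - 2*sqrt(3))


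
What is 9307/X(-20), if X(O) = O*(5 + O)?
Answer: 9307/300 ≈ 31.023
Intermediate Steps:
9307/X(-20) = 9307/((-20*(5 - 20))) = 9307/((-20*(-15))) = 9307/300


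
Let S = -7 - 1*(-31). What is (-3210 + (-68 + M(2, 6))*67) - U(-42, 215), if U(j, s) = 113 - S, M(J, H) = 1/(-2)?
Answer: -15777/2 ≈ -7888.5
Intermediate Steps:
M(J, H) = -½
S = 24 (S = -7 + 31 = 24)
U(j, s) = 89 (U(j, s) = 113 - 1*24 = 113 - 24 = 89)
(-3210 + (-68 + M(2, 6))*67) - U(-42, 215) = (-3210 + (-68 - ½)*67) - 1*89 = (-3210 - 137/2*67) - 89 = (-3210 - 9179/2) - 89 = -15599/2 - 89 = -15777/2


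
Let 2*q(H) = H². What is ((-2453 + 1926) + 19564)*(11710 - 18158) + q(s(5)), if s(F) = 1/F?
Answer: -6137528799/50 ≈ -1.2275e+8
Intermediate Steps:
s(F) = 1/F
q(H) = H²/2
((-2453 + 1926) + 19564)*(11710 - 18158) + q(s(5)) = ((-2453 + 1926) + 19564)*(11710 - 18158) + (1/5)²/2 = (-527 + 19564)*(-6448) + (⅕)²/2 = 19037*(-6448) + (½)*(1/25) = -122750576 + 1/50 = -6137528799/50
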